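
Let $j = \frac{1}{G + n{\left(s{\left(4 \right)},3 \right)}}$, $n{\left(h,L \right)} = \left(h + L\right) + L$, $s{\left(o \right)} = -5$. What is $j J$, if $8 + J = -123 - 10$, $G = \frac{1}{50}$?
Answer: $- \frac{2350}{17} \approx -138.24$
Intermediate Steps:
$G = \frac{1}{50} \approx 0.02$
$n{\left(h,L \right)} = h + 2 L$ ($n{\left(h,L \right)} = \left(L + h\right) + L = h + 2 L$)
$j = \frac{50}{51}$ ($j = \frac{1}{\frac{1}{50} + \left(-5 + 2 \cdot 3\right)} = \frac{1}{\frac{1}{50} + \left(-5 + 6\right)} = \frac{1}{\frac{1}{50} + 1} = \frac{1}{\frac{51}{50}} = \frac{50}{51} \approx 0.98039$)
$J = -141$ ($J = -8 - 133 = -141$)
$j J = \frac{50}{51} \left(-141\right) = - \frac{2350}{17}$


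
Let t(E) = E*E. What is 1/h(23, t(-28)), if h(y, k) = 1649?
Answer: 1/1649 ≈ 0.00060643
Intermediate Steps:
t(E) = E**2
1/h(23, t(-28)) = 1/1649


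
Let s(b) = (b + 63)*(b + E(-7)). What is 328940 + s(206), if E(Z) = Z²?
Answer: 397535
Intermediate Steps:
s(b) = (49 + b)*(63 + b) (s(b) = (b + 63)*(b + (-7)²) = (63 + b)*(b + 49) = (63 + b)*(49 + b) = (49 + b)*(63 + b))
328940 + s(206) = 328940 + (3087 + 206² + 112*206) = 328940 + (3087 + 42436 + 23072) = 328940 + 68595 = 397535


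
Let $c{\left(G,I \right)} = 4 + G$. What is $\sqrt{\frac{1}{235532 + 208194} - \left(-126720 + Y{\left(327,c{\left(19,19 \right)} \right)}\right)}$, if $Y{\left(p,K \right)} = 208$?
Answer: $\frac{\sqrt{24909297242714638}}{443726} \approx 355.69$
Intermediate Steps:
$\sqrt{\frac{1}{235532 + 208194} - \left(-126720 + Y{\left(327,c{\left(19,19 \right)} \right)}\right)} = \sqrt{\frac{1}{235532 + 208194} + \left(126720 - 208\right)} = \sqrt{\frac{1}{443726} + \left(126720 - 208\right)} = \sqrt{\frac{1}{443726} + 126512} = \sqrt{\frac{56136663713}{443726}} = \frac{\sqrt{24909297242714638}}{443726}$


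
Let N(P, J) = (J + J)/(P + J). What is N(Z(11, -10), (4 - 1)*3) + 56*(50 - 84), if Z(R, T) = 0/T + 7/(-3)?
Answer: -19013/10 ≈ -1901.3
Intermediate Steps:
Z(R, T) = -7/3 (Z(R, T) = 0 + 7*(-1/3) = 0 - 7/3 = -7/3)
N(P, J) = 2*J/(J + P) (N(P, J) = (2*J)/(J + P) = 2*J/(J + P))
N(Z(11, -10), (4 - 1)*3) + 56*(50 - 84) = 2*((4 - 1)*3)/((4 - 1)*3 - 7/3) + 56*(50 - 84) = 2*(3*3)/(3*3 - 7/3) + 56*(-34) = 2*9/(9 - 7/3) - 1904 = 2*9/(20/3) - 1904 = 2*9*(3/20) - 1904 = 27/10 - 1904 = -19013/10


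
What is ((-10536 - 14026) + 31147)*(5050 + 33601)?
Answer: 254516835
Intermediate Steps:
((-10536 - 14026) + 31147)*(5050 + 33601) = (-24562 + 31147)*38651 = 6585*38651 = 254516835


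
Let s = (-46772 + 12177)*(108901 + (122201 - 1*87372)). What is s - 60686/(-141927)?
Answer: -705709206866764/141927 ≈ -4.9723e+9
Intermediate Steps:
s = -4972339350 (s = -34595*(108901 + (122201 - 87372)) = -34595*(108901 + 34829) = -34595*143730 = -4972339350)
s - 60686/(-141927) = -4972339350 - 60686/(-141927) = -4972339350 - 60686*(-1/141927) = -4972339350 + 60686/141927 = -705709206866764/141927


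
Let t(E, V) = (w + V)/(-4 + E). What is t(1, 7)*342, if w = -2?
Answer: -570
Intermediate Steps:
t(E, V) = (-2 + V)/(-4 + E)
t(1, 7)*342 = ((-2 + 7)/(-4 + 1))*342 = (5/(-3))*342 = -⅓*5*342 = -5/3*342 = -570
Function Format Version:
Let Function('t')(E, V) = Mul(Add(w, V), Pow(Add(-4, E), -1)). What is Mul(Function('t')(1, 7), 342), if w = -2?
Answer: -570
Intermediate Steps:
Function('t')(E, V) = Mul(Pow(Add(-4, E), -1), Add(-2, V)) (Function('t')(E, V) = Mul(Add(-2, V), Pow(Add(-4, E), -1)) = Mul(Pow(Add(-4, E), -1), Add(-2, V)))
Mul(Function('t')(1, 7), 342) = Mul(Mul(Pow(Add(-4, 1), -1), Add(-2, 7)), 342) = Mul(Mul(Pow(-3, -1), 5), 342) = Mul(Mul(Rational(-1, 3), 5), 342) = Mul(Rational(-5, 3), 342) = -570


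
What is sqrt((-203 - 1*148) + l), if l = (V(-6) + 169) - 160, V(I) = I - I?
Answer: 3*I*sqrt(38) ≈ 18.493*I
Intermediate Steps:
V(I) = 0
l = 9 (l = (0 + 169) - 160 = 169 - 160 = 9)
sqrt((-203 - 1*148) + l) = sqrt((-203 - 1*148) + 9) = sqrt((-203 - 148) + 9) = sqrt(-351 + 9) = sqrt(-342) = 3*I*sqrt(38)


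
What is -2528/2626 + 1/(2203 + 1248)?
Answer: -4360751/4531163 ≈ -0.96239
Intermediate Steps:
-2528/2626 + 1/(2203 + 1248) = -2528*1/2626 + 1/3451 = -1264/1313 + 1/3451 = -4360751/4531163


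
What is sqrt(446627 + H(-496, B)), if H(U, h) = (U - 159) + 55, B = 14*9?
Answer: sqrt(446027) ≈ 667.85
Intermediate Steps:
B = 126
H(U, h) = -104 + U (H(U, h) = (-159 + U) + 55 = -104 + U)
sqrt(446627 + H(-496, B)) = sqrt(446627 + (-104 - 496)) = sqrt(446627 - 600) = sqrt(446027)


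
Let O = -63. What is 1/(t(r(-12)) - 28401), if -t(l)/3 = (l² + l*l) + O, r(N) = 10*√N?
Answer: -1/21012 ≈ -4.7592e-5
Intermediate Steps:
t(l) = 189 - 6*l² (t(l) = -3*((l² + l*l) - 63) = -3*((l² + l²) - 63) = -3*(2*l² - 63) = -3*(-63 + 2*l²) = 189 - 6*l²)
1/(t(r(-12)) - 28401) = 1/((189 - 6*(10*√(-12))²) - 28401) = 1/((189 - 6*(10*(2*I*√3))²) - 28401) = 1/((189 - 6*(20*I*√3)²) - 28401) = 1/((189 - 6*(-1200)) - 28401) = 1/((189 + 7200) - 28401) = 1/(7389 - 28401) = 1/(-21012) = -1/21012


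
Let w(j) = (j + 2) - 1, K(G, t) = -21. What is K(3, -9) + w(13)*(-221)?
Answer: -3115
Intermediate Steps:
w(j) = 1 + j (w(j) = (2 + j) - 1 = 1 + j)
K(3, -9) + w(13)*(-221) = -21 + (1 + 13)*(-221) = -21 + 14*(-221) = -21 - 3094 = -3115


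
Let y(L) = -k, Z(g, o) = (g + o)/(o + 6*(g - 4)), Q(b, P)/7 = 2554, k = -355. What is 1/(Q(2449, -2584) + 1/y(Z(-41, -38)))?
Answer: 355/6346691 ≈ 5.5935e-5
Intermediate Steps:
Q(b, P) = 17878 (Q(b, P) = 7*2554 = 17878)
Z(g, o) = (g + o)/(-24 + o + 6*g) (Z(g, o) = (g + o)/(o + 6*(-4 + g)) = (g + o)/(o + (-24 + 6*g)) = (g + o)/(-24 + o + 6*g))
y(L) = 355 (y(L) = -1*(-355) = 355)
1/(Q(2449, -2584) + 1/y(Z(-41, -38))) = 1/(17878 + 1/355) = 1/(6346691/355) = 355/6346691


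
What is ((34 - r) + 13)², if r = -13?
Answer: 3600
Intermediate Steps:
((34 - r) + 13)² = ((34 - 1*(-13)) + 13)² = ((34 + 13) + 13)² = (47 + 13)² = 60² = 3600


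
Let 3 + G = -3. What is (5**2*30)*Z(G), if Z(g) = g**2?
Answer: 27000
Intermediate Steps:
G = -6 (G = -3 - 3 = -6)
(5**2*30)*Z(G) = (5**2*30)*(-6)**2 = (25*30)*36 = 750*36 = 27000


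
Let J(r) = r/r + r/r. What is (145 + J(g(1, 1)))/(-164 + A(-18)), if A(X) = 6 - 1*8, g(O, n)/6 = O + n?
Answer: -147/166 ≈ -0.88554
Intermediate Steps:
g(O, n) = 6*O + 6*n (g(O, n) = 6*(O + n) = 6*O + 6*n)
A(X) = -2 (A(X) = 6 - 8 = -2)
J(r) = 2 (J(r) = 1 + 1 = 2)
(145 + J(g(1, 1)))/(-164 + A(-18)) = (145 + 2)/(-164 - 2) = 147/(-166) = 147*(-1/166) = -147/166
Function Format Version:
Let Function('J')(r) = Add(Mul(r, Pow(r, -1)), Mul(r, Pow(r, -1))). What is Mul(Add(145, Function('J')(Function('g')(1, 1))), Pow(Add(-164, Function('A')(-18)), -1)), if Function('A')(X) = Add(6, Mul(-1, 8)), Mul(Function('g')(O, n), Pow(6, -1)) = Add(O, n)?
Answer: Rational(-147, 166) ≈ -0.88554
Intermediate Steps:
Function('g')(O, n) = Add(Mul(6, O), Mul(6, n)) (Function('g')(O, n) = Mul(6, Add(O, n)) = Add(Mul(6, O), Mul(6, n)))
Function('A')(X) = -2 (Function('A')(X) = Add(6, -8) = -2)
Function('J')(r) = 2 (Function('J')(r) = Add(1, 1) = 2)
Mul(Add(145, Function('J')(Function('g')(1, 1))), Pow(Add(-164, Function('A')(-18)), -1)) = Mul(Add(145, 2), Pow(Add(-164, -2), -1)) = Mul(147, Pow(-166, -1)) = Mul(147, Rational(-1, 166)) = Rational(-147, 166)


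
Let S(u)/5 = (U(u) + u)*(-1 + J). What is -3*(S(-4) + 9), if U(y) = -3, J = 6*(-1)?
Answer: -762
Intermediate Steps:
J = -6
S(u) = 105 - 35*u (S(u) = 5*((-3 + u)*(-1 - 6)) = 5*((-3 + u)*(-7)) = 5*(21 - 7*u) = 105 - 35*u)
-3*(S(-4) + 9) = -3*((105 - 35*(-4)) + 9) = -3*((105 + 140) + 9) = -3*(245 + 9) = -3*254 = -762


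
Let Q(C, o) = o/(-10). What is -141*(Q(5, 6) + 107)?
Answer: -75012/5 ≈ -15002.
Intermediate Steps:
Q(C, o) = -o/10 (Q(C, o) = o*(-1/10) = -o/10)
-141*(Q(5, 6) + 107) = -141*(-1/10*6 + 107) = -141*(-3/5 + 107) = -141*532/5 = -75012/5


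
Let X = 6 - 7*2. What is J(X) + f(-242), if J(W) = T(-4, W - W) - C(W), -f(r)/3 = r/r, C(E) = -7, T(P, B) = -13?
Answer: -9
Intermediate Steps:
f(r) = -3 (f(r) = -3*r/r = -3*1 = -3)
X = -8 (X = 6 - 14 = -8)
J(W) = -6 (J(W) = -13 - 1*(-7) = -13 + 7 = -6)
J(X) + f(-242) = -6 - 3 = -9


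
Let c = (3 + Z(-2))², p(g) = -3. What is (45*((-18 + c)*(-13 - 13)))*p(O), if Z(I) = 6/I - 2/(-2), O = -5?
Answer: -59670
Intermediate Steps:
Z(I) = 1 + 6/I (Z(I) = 6/I - 2*(-½) = 6/I + 1 = 1 + 6/I)
c = 1 (c = (3 + (6 - 2)/(-2))² = (3 - ½*4)² = (3 - 2)² = 1² = 1)
(45*((-18 + c)*(-13 - 13)))*p(O) = (45*((-18 + 1)*(-13 - 13)))*(-3) = (45*(-17*(-26)))*(-3) = (45*442)*(-3) = 19890*(-3) = -59670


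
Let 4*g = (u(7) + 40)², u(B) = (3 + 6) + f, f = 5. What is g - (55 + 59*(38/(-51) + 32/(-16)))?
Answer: 42634/51 ≈ 835.96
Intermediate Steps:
u(B) = 14 (u(B) = (3 + 6) + 5 = 9 + 5 = 14)
g = 729 (g = (14 + 40)²/4 = (¼)*54² = (¼)*2916 = 729)
g - (55 + 59*(38/(-51) + 32/(-16))) = 729 - (55 + 59*(38/(-51) + 32/(-16))) = 729 - (55 + 59*(38*(-1/51) + 32*(-1/16))) = 729 - (55 + 59*(-38/51 - 2)) = 729 - (55 + 59*(-140/51)) = 729 - (55 - 8260/51) = 729 - 1*(-5455/51) = 729 + 5455/51 = 42634/51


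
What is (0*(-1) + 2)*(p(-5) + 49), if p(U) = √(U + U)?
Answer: 98 + 2*I*√10 ≈ 98.0 + 6.3246*I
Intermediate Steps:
p(U) = √2*√U (p(U) = √(2*U) = √2*√U)
(0*(-1) + 2)*(p(-5) + 49) = (0*(-1) + 2)*(√2*√(-5) + 49) = (0 + 2)*(√2*(I*√5) + 49) = 2*(I*√10 + 49) = 2*(49 + I*√10) = 98 + 2*I*√10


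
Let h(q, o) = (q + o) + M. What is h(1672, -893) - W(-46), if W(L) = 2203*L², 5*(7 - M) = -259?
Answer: -23303551/5 ≈ -4.6607e+6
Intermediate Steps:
M = 294/5 (M = 7 - ⅕*(-259) = 7 + 259/5 = 294/5 ≈ 58.800)
h(q, o) = 294/5 + o + q (h(q, o) = (q + o) + 294/5 = (o + q) + 294/5 = 294/5 + o + q)
h(1672, -893) - W(-46) = (294/5 - 893 + 1672) - 2203*(-46)² = 4189/5 - 2203*2116 = 4189/5 - 1*4661548 = 4189/5 - 4661548 = -23303551/5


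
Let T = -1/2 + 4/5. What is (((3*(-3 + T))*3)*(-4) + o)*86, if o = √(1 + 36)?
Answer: 41796/5 + 86*√37 ≈ 8882.3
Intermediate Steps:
o = √37 ≈ 6.0828
T = 3/10 (T = -1*½ + 4*(⅕) = -½ + ⅘ = 3/10 ≈ 0.30000)
(((3*(-3 + T))*3)*(-4) + o)*86 = (((3*(-3 + 3/10))*3)*(-4) + √37)*86 = (((3*(-27/10))*3)*(-4) + √37)*86 = (-81/10*3*(-4) + √37)*86 = (-243/10*(-4) + √37)*86 = (486/5 + √37)*86 = 41796/5 + 86*√37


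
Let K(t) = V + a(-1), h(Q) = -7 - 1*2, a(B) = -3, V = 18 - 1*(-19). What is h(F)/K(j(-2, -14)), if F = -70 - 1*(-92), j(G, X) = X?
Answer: -9/34 ≈ -0.26471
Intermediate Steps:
V = 37 (V = 18 + 19 = 37)
F = 22 (F = -70 + 92 = 22)
h(Q) = -9 (h(Q) = -7 - 2 = -9)
K(t) = 34 (K(t) = 37 - 3 = 34)
h(F)/K(j(-2, -14)) = -9/34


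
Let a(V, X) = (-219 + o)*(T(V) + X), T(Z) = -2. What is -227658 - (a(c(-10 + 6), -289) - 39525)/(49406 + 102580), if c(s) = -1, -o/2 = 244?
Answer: -5766832500/25331 ≈ -2.2766e+5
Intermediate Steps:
o = -488 (o = -2*244 = -488)
a(V, X) = 1414 - 707*X (a(V, X) = (-219 - 488)*(-2 + X) = -707*(-2 + X) = 1414 - 707*X)
-227658 - (a(c(-10 + 6), -289) - 39525)/(49406 + 102580) = -227658 - ((1414 - 707*(-289)) - 39525)/(49406 + 102580) = -227658 - ((1414 + 204323) - 39525)/151986 = -227658 - (205737 - 39525)/151986 = -227658 - 166212/151986 = -227658 - 1*27702/25331 = -227658 - 27702/25331 = -5766832500/25331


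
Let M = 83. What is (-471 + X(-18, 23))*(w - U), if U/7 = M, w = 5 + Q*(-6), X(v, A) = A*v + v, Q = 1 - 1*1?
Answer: 520128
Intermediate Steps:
Q = 0 (Q = 1 - 1 = 0)
X(v, A) = v + A*v
w = 5 (w = 5 + 0*(-6) = 5 + 0 = 5)
U = 581 (U = 7*83 = 581)
(-471 + X(-18, 23))*(w - U) = (-471 - 18*(1 + 23))*(5 - 1*581) = (-471 - 18*24)*(5 - 581) = (-471 - 432)*(-576) = -903*(-576) = 520128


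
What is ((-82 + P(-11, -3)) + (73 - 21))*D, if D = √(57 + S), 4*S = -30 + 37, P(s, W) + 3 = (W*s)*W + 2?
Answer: -65*√235 ≈ -996.43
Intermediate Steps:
P(s, W) = -1 + s*W² (P(s, W) = -3 + ((W*s)*W + 2) = -3 + (s*W² + 2) = -3 + (2 + s*W²) = -1 + s*W²)
S = 7/4 (S = (-30 + 37)/4 = (¼)*7 = 7/4 ≈ 1.7500)
D = √235/2 (D = √(57 + 7/4) = √(235/4) = √235/2 ≈ 7.6649)
((-82 + P(-11, -3)) + (73 - 21))*D = ((-82 + (-1 - 11*(-3)²)) + (73 - 21))*(√235/2) = ((-82 + (-1 - 11*9)) + 52)*(√235/2) = ((-82 + (-1 - 99)) + 52)*(√235/2) = ((-82 - 100) + 52)*(√235/2) = (-182 + 52)*(√235/2) = -65*√235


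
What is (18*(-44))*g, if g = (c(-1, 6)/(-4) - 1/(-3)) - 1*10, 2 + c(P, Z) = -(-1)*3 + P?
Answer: 7656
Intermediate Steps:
c(P, Z) = 1 + P (c(P, Z) = -2 + (-(-1)*3 + P) = -2 + (-1*(-3) + P) = -2 + (3 + P) = 1 + P)
g = -29/3 (g = ((1 - 1)/(-4) - 1/(-3)) - 1*10 = (0*(-¼) - 1*(-⅓)) - 10 = (0 + ⅓) - 10 = ⅓ - 10 = -29/3 ≈ -9.6667)
(18*(-44))*g = (18*(-44))*(-29/3) = -792*(-29/3) = 7656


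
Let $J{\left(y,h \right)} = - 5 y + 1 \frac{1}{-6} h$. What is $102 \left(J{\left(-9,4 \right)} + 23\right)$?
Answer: $6868$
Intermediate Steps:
$J{\left(y,h \right)} = - 5 y - \frac{h}{6}$ ($J{\left(y,h \right)} = - 5 y + 1 \left(- \frac{1}{6}\right) h = - 5 y - \frac{h}{6}$)
$102 \left(J{\left(-9,4 \right)} + 23\right) = 102 \left(\left(\left(-5\right) \left(-9\right) - \frac{2}{3}\right) + 23\right) = 102 \left(\left(45 - \frac{2}{3}\right) + 23\right) = 102 \left(\frac{133}{3} + 23\right) = 102 \cdot \frac{202}{3} = 6868$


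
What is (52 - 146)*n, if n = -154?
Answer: 14476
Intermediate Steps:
(52 - 146)*n = (52 - 146)*(-154) = -94*(-154) = 14476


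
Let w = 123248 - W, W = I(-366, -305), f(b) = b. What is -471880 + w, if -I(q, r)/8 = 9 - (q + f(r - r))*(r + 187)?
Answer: -694064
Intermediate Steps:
I(q, r) = -72 + 8*q*(187 + r) (I(q, r) = -8*(9 - (q + (r - r))*(r + 187)) = -8*(9 - (q + 0)*(187 + r)) = -8*(9 - q*(187 + r)) = -72 + 8*q*(187 + r))
W = 345432 (W = -72 + 1496*(-366) + 8*(-366)*(-305) = -72 - 547536 + 893040 = 345432)
w = -222184 (w = 123248 - 1*345432 = 123248 - 345432 = -222184)
-471880 + w = -471880 - 222184 = -694064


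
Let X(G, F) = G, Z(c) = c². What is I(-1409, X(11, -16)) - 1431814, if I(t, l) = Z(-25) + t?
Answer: -1432598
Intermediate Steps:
I(t, l) = 625 + t (I(t, l) = (-25)² + t = 625 + t)
I(-1409, X(11, -16)) - 1431814 = (625 - 1409) - 1431814 = -784 - 1431814 = -1432598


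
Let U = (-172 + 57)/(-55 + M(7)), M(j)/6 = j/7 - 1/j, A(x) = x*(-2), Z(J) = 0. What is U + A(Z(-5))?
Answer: 805/349 ≈ 2.3066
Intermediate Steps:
A(x) = -2*x
M(j) = -6/j + 6*j/7 (M(j) = 6*(j/7 - 1/j) = 6*(-1/j + j/7) = -6/j + 6*j/7)
U = 805/349 (U = (-172 + 57)/(-55 + (-6/7 + (6/7)*7)) = -115/(-55 + (-6*1/7 + 6)) = -115/(-55 + (-6/7 + 6)) = -115/(-55 + 36/7) = -115/(-349/7) = -115*(-7/349) = 805/349 ≈ 2.3066)
U + A(Z(-5)) = 805/349 - 2*0 = 805/349 + 0 = 805/349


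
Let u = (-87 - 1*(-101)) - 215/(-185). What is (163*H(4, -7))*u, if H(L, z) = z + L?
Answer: -274329/37 ≈ -7414.3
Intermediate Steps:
H(L, z) = L + z
u = 561/37 (u = (-87 + 101) - 215*(-1)/185 = 14 - 1*(-43/37) = 14 + 43/37 = 561/37 ≈ 15.162)
(163*H(4, -7))*u = (163*(4 - 7))*(561/37) = (163*(-3))*(561/37) = -489*561/37 = -274329/37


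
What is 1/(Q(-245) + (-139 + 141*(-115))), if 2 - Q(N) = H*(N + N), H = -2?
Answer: -1/17332 ≈ -5.7697e-5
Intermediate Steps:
Q(N) = 2 + 4*N (Q(N) = 2 - (-2)*(N + N) = 2 - (-2)*2*N = 2 - (-4)*N = 2 + 4*N)
1/(Q(-245) + (-139 + 141*(-115))) = 1/((2 + 4*(-245)) + (-139 + 141*(-115))) = 1/((2 - 980) + (-139 - 16215)) = 1/(-978 - 16354) = 1/(-17332) = -1/17332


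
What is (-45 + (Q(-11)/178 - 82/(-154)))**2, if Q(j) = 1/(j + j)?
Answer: 1485841540401/751417744 ≈ 1977.4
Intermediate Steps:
Q(j) = 1/(2*j)
(-45 + (Q(-11)/178 - 82/(-154)))**2 = (-45 + (((1/2)/(-11))/178 - 82/(-154)))**2 = (-45 + (((1/2)*(-1/11))*(1/178) - 82*(-1/154)))**2 = (-45 + (-1/22*1/178 + 41/77))**2 = (-45 + (-1/3916 + 41/77))**2 = (-45 + 14589/27412)**2 = (-1218951/27412)**2 = 1485841540401/751417744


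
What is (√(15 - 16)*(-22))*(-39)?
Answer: 858*I ≈ 858.0*I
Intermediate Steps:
(√(15 - 16)*(-22))*(-39) = (√(-1)*(-22))*(-39) = (I*(-22))*(-39) = -22*I*(-39) = 858*I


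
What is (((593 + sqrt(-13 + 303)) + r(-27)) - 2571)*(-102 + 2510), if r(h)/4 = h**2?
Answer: 2258704 + 2408*sqrt(290) ≈ 2.2997e+6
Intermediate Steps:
r(h) = 4*h**2
(((593 + sqrt(-13 + 303)) + r(-27)) - 2571)*(-102 + 2510) = (((593 + sqrt(-13 + 303)) + 4*(-27)**2) - 2571)*(-102 + 2510) = (((593 + sqrt(290)) + 4*729) - 2571)*2408 = (((593 + sqrt(290)) + 2916) - 2571)*2408 = ((3509 + sqrt(290)) - 2571)*2408 = (938 + sqrt(290))*2408 = 2258704 + 2408*sqrt(290)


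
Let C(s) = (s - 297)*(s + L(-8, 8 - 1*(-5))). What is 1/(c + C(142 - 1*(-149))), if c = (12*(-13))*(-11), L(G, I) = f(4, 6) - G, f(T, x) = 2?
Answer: -1/90 ≈ -0.011111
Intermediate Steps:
L(G, I) = 2 - G
c = 1716 (c = -156*(-11) = 1716)
C(s) = (-297 + s)*(10 + s) (C(s) = (s - 297)*(s + (2 - 1*(-8))) = (-297 + s)*(s + (2 + 8)) = (-297 + s)*(s + 10) = (-297 + s)*(10 + s))
1/(c + C(142 - 1*(-149))) = 1/(1716 + (-2970 + (142 - 1*(-149))² - 287*(142 - 1*(-149)))) = 1/(1716 + (-2970 + (142 + 149)² - 287*(142 + 149))) = 1/(1716 + (-2970 + 291² - 287*291)) = 1/(1716 + (-2970 + 84681 - 83517)) = 1/(1716 - 1806) = 1/(-90) = -1/90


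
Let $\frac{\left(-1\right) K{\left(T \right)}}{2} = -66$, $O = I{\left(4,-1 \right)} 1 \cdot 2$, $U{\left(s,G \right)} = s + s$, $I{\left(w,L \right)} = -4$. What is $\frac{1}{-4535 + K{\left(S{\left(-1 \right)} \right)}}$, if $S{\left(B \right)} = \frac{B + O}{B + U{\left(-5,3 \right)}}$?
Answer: $- \frac{1}{4403} \approx -0.00022712$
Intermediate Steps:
$U{\left(s,G \right)} = 2 s$
$O = -8$ ($O = \left(-4\right) 1 \cdot 2 = \left(-4\right) 2 = -8$)
$S{\left(B \right)} = \frac{-8 + B}{-10 + B}$ ($S{\left(B \right)} = \frac{B - 8}{B + 2 \left(-5\right)} = \frac{-8 + B}{B - 10} = \frac{-8 + B}{-10 + B}$)
$K{\left(T \right)} = 132$ ($K{\left(T \right)} = \left(-2\right) \left(-66\right) = 132$)
$\frac{1}{-4535 + K{\left(S{\left(-1 \right)} \right)}} = \frac{1}{-4535 + 132} = \frac{1}{-4403} = - \frac{1}{4403}$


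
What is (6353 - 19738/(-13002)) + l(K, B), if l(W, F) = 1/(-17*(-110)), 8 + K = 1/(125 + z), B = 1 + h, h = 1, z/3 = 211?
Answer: 7022823331/1105170 ≈ 6354.5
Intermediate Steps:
z = 633 (z = 3*211 = 633)
B = 2 (B = 1 + 1 = 2)
K = -6063/758 (K = -8 + 1/(125 + 633) = -8 + 1/758 = -6063/758 ≈ -7.9987)
l(W, F) = 1/1870 (l(W, F) = -1/17*(-1/110) = 1/1870)
(6353 - 19738/(-13002)) + l(K, B) = (6353 - 19738/(-13002)) + 1/1870 = (6353 - 19738*(-1)/13002) + 1/1870 = (6353 - 1*(-9869/6501)) + 1/1870 = (6353 + 9869/6501) + 1/1870 = 41310722/6501 + 1/1870 = 7022823331/1105170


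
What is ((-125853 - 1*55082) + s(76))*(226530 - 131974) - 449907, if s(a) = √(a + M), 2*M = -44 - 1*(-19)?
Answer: -17108939767 + 47278*√254 ≈ -1.7108e+10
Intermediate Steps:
M = -25/2 (M = (-44 - 1*(-19))/2 = (-44 + 19)/2 = (½)*(-25) = -25/2 ≈ -12.500)
s(a) = √(-25/2 + a) (s(a) = √(a - 25/2) = √(-25/2 + a))
((-125853 - 1*55082) + s(76))*(226530 - 131974) - 449907 = ((-125853 - 1*55082) + √(-50 + 4*76)/2)*(226530 - 131974) - 449907 = ((-125853 - 55082) + √(-50 + 304)/2)*94556 - 449907 = (-180935 + √254/2)*94556 - 449907 = (-17108489860 + 47278*√254) - 449907 = -17108939767 + 47278*√254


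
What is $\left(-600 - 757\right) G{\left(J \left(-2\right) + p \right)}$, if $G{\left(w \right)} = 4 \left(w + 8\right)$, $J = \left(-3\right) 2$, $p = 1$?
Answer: $-113988$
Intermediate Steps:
$J = -6$
$G{\left(w \right)} = 32 + 4 w$ ($G{\left(w \right)} = 4 \left(8 + w\right) = 32 + 4 w$)
$\left(-600 - 757\right) G{\left(J \left(-2\right) + p \right)} = \left(-600 - 757\right) \left(32 + 4 \left(\left(-6\right) \left(-2\right) + 1\right)\right) = - 1357 \left(32 + 4 \left(12 + 1\right)\right) = - 1357 \left(32 + 4 \cdot 13\right) = - 1357 \left(32 + 52\right) = \left(-1357\right) 84 = -113988$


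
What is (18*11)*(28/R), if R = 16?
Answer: 693/2 ≈ 346.50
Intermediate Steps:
(18*11)*(28/R) = (18*11)*(28/16) = 198*(28*(1/16)) = 198*(7/4) = 693/2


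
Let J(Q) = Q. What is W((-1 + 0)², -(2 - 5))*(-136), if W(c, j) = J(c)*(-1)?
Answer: 136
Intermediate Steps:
W(c, j) = -c (W(c, j) = c*(-1) = -c)
W((-1 + 0)², -(2 - 5))*(-136) = -(-1 + 0)²*(-136) = -1*(-1)²*(-136) = -1*1*(-136) = -1*(-136) = 136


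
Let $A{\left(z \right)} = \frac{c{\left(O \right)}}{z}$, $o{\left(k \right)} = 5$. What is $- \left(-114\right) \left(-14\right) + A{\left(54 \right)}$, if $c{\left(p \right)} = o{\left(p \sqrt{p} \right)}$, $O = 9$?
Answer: $- \frac{86179}{54} \approx -1595.9$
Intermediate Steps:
$c{\left(p \right)} = 5$
$A{\left(z \right)} = \frac{5}{z}$
$- \left(-114\right) \left(-14\right) + A{\left(54 \right)} = - \left(-114\right) \left(-14\right) + \frac{5}{54} = \left(-1\right) 1596 + 5 \cdot \frac{1}{54} = -1596 + \frac{5}{54} = - \frac{86179}{54}$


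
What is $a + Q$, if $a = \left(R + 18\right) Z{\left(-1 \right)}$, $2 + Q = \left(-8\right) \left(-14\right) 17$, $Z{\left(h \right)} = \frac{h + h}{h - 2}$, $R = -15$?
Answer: $1904$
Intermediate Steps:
$Z{\left(h \right)} = \frac{2 h}{-2 + h}$
$Q = 1902$ ($Q = -2 + \left(-8\right) \left(-14\right) 17 = -2 + 112 \cdot 17 = -2 + 1904 = 1902$)
$a = 2$ ($a = \left(-15 + 18\right) 2 \left(-1\right) \frac{1}{-2 - 1} = 3 \cdot 2 \left(-1\right) \frac{1}{-3} = 3 \cdot 2 \left(-1\right) \left(- \frac{1}{3}\right) = 3 \cdot \frac{2}{3} = 2$)
$a + Q = 2 + 1902 = 1904$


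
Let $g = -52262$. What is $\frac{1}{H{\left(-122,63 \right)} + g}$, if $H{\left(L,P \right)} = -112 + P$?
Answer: $- \frac{1}{52311} \approx -1.9116 \cdot 10^{-5}$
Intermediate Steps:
$\frac{1}{H{\left(-122,63 \right)} + g} = \frac{1}{\left(-112 + 63\right) - 52262} = \frac{1}{-49 - 52262} = \frac{1}{-52311} = - \frac{1}{52311}$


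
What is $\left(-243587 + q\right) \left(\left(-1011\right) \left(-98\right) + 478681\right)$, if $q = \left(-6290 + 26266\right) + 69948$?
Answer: $-88780181217$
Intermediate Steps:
$q = 89924$ ($q = 19976 + 69948 = 89924$)
$\left(-243587 + q\right) \left(\left(-1011\right) \left(-98\right) + 478681\right) = \left(-243587 + 89924\right) \left(\left(-1011\right) \left(-98\right) + 478681\right) = - 153663 \left(99078 + 478681\right) = \left(-153663\right) 577759 = -88780181217$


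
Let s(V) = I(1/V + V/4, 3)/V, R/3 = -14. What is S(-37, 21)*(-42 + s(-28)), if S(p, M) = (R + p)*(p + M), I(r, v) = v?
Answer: -372564/7 ≈ -53223.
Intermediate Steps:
R = -42 (R = 3*(-14) = -42)
S(p, M) = (-42 + p)*(M + p) (S(p, M) = (-42 + p)*(p + M) = (-42 + p)*(M + p))
s(V) = 3/V
S(-37, 21)*(-42 + s(-28)) = ((-37)**2 - 42*21 - 42*(-37) + 21*(-37))*(-42 + 3/(-28)) = (1369 - 882 + 1554 - 777)*(-42 + 3*(-1/28)) = 1264*(-42 - 3/28) = 1264*(-1179/28) = -372564/7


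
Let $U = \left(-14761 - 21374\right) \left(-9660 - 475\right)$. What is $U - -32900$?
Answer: $366261125$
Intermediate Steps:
$U = 366228225$ ($U = - 36135 \left(-9660 - 475\right) = \left(-36135\right) \left(-10135\right) = 366228225$)
$U - -32900 = 366228225 - -32900 = 366228225 + 32900 = 366261125$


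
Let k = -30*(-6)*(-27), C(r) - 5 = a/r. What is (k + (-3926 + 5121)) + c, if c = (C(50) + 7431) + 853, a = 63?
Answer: 231263/50 ≈ 4625.3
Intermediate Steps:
C(r) = 5 + 63/r
k = -4860 (k = 180*(-27) = -4860)
c = 414513/50 (c = ((5 + 63/50) + 7431) + 853 = (313/50 + 7431) + 853 = 371863/50 + 853 = 414513/50 ≈ 8290.3)
(k + (-3926 + 5121)) + c = (-4860 + (-3926 + 5121)) + 414513/50 = (-4860 + 1195) + 414513/50 = -3665 + 414513/50 = 231263/50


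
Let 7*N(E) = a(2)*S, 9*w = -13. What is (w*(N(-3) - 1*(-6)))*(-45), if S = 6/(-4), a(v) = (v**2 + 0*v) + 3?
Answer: 585/2 ≈ 292.50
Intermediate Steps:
a(v) = 3 + v**2 (a(v) = (v**2 + 0) + 3 = v**2 + 3 = 3 + v**2)
S = -3/2 (S = 6*(-1/4) = -3/2 ≈ -1.5000)
w = -13/9 (w = (1/9)*(-13) = -13/9 ≈ -1.4444)
N(E) = -3/2 (N(E) = ((3 + 2**2)*(-3/2))/7 = ((3 + 4)*(-3/2))/7 = (7*(-3/2))/7 = (1/7)*(-21/2) = -3/2)
(w*(N(-3) - 1*(-6)))*(-45) = -13*(-3/2 - 1*(-6))/9*(-45) = -13*(-3/2 + 6)/9*(-45) = -13/9*9/2*(-45) = -13/2*(-45) = 585/2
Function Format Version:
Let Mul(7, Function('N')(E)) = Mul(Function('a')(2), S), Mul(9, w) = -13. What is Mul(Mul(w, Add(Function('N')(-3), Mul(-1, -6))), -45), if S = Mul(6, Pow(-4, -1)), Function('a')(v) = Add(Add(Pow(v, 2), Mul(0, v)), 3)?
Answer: Rational(585, 2) ≈ 292.50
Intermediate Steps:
Function('a')(v) = Add(3, Pow(v, 2)) (Function('a')(v) = Add(Add(Pow(v, 2), 0), 3) = Add(Pow(v, 2), 3) = Add(3, Pow(v, 2)))
S = Rational(-3, 2) (S = Mul(6, Rational(-1, 4)) = Rational(-3, 2) ≈ -1.5000)
w = Rational(-13, 9) (w = Mul(Rational(1, 9), -13) = Rational(-13, 9) ≈ -1.4444)
Function('N')(E) = Rational(-3, 2) (Function('N')(E) = Mul(Rational(1, 7), Mul(Add(3, Pow(2, 2)), Rational(-3, 2))) = Mul(Rational(1, 7), Mul(Add(3, 4), Rational(-3, 2))) = Mul(Rational(1, 7), Mul(7, Rational(-3, 2))) = Mul(Rational(1, 7), Rational(-21, 2)) = Rational(-3, 2))
Mul(Mul(w, Add(Function('N')(-3), Mul(-1, -6))), -45) = Mul(Mul(Rational(-13, 9), Add(Rational(-3, 2), Mul(-1, -6))), -45) = Mul(Mul(Rational(-13, 9), Add(Rational(-3, 2), 6)), -45) = Mul(Mul(Rational(-13, 9), Rational(9, 2)), -45) = Mul(Rational(-13, 2), -45) = Rational(585, 2)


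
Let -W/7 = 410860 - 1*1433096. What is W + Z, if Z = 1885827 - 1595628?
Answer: 7445851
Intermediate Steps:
W = 7155652 (W = -7*(410860 - 1*1433096) = -7*(410860 - 1433096) = -7*(-1022236) = 7155652)
Z = 290199
W + Z = 7155652 + 290199 = 7445851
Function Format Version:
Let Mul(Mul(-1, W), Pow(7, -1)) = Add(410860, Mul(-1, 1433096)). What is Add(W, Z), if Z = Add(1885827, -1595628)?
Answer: 7445851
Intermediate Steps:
W = 7155652 (W = Mul(-7, Add(410860, Mul(-1, 1433096))) = Mul(-7, Add(410860, -1433096)) = Mul(-7, -1022236) = 7155652)
Z = 290199
Add(W, Z) = Add(7155652, 290199) = 7445851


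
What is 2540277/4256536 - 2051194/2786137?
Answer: -1653421364035/11859292441432 ≈ -0.13942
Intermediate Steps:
2540277/4256536 - 2051194/2786137 = -1653421364035/11859292441432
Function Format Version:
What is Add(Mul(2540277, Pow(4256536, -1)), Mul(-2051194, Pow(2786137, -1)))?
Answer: Rational(-1653421364035, 11859292441432) ≈ -0.13942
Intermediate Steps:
Add(Mul(2540277, Pow(4256536, -1)), Mul(-2051194, Pow(2786137, -1))) = Add(Mul(2540277, Rational(1, 4256536)), Mul(-2051194, Rational(1, 2786137))) = Add(Rational(2540277, 4256536), Rational(-2051194, 2786137)) = Rational(-1653421364035, 11859292441432)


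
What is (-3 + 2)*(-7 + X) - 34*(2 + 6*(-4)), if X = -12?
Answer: 767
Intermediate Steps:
(-3 + 2)*(-7 + X) - 34*(2 + 6*(-4)) = (-3 + 2)*(-7 - 12) - 34*(2 + 6*(-4)) = -1*(-19) - 34*(2 - 24) = 19 - 34*(-22) = 19 + 748 = 767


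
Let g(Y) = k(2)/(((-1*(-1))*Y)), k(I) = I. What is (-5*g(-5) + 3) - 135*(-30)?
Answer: 4055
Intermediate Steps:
g(Y) = 2/Y (g(Y) = 2/(((-1*(-1))*Y)) = 2/((1*Y)) = 2/Y)
(-5*g(-5) + 3) - 135*(-30) = (-10/(-5) + 3) - 135*(-30) = (-10*(-1)/5 + 3) + 4050 = (-5*(-⅖) + 3) + 4050 = (2 + 3) + 4050 = 5 + 4050 = 4055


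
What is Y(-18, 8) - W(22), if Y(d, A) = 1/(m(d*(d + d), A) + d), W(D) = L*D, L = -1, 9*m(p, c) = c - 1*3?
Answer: 3445/157 ≈ 21.943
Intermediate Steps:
m(p, c) = -⅓ + c/9 (m(p, c) = (c - 1*3)/9 = (c - 3)/9 = (-3 + c)/9 = -⅓ + c/9)
W(D) = -D
Y(d, A) = 1/(-⅓ + d + A/9) (Y(d, A) = 1/((-⅓ + A/9) + d) = 1/(-⅓ + d + A/9))
Y(-18, 8) - W(22) = 9/(-3 + 8 + 9*(-18)) - (-1)*22 = 9/(-3 + 8 - 162) - 1*(-22) = 9/(-157) + 22 = 9*(-1/157) + 22 = -9/157 + 22 = 3445/157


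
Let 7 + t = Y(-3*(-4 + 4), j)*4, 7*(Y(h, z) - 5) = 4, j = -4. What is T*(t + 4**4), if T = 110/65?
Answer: 41778/91 ≈ 459.10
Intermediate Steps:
Y(h, z) = 39/7 (Y(h, z) = 5 + (1/7)*4 = 5 + 4/7 = 39/7)
T = 22/13 (T = 110*(1/65) = 22/13 ≈ 1.6923)
t = 107/7 (t = -7 + (39/7)*4 = -7 + 156/7 = 107/7 ≈ 15.286)
T*(t + 4**4) = 22*(107/7 + 4**4)/13 = 22*(107/7 + 256)/13 = (22/13)*(1899/7) = 41778/91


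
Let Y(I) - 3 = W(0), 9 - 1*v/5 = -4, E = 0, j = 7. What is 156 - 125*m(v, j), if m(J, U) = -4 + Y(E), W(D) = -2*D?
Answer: 281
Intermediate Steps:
v = 65 (v = 45 - 5*(-4) = 45 + 20 = 65)
Y(I) = 3 (Y(I) = 3 - 2*0 = 3 + 0 = 3)
m(J, U) = -1 (m(J, U) = -4 + 3 = -1)
156 - 125*m(v, j) = 156 - 125*(-1) = 156 + 125 = 281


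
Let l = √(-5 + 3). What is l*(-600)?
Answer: -600*I*√2 ≈ -848.53*I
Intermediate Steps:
l = I*√2 (l = √(-2) = I*√2 ≈ 1.4142*I)
l*(-600) = (I*√2)*(-600) = -600*I*√2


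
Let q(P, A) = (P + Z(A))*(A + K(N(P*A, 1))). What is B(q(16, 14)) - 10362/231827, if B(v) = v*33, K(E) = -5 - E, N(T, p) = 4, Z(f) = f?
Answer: 1147533288/231827 ≈ 4950.0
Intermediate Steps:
q(P, A) = (-9 + A)*(A + P) (q(P, A) = (P + A)*(A + (-5 - 1*4)) = (A + P)*(A + (-5 - 4)) = (A + P)*(A - 9) = (A + P)*(-9 + A) = (-9 + A)*(A + P))
B(v) = 33*v
B(q(16, 14)) - 10362/231827 = 33*(14² - 9*14 - 9*16 + 14*16) - 10362/231827 = 33*(196 - 126 - 144 + 224) - 10362*1/231827 = 33*150 - 10362/231827 = 4950 - 10362/231827 = 1147533288/231827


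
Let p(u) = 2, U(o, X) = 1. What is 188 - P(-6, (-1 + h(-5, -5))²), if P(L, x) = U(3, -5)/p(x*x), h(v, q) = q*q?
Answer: 375/2 ≈ 187.50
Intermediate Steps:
h(v, q) = q²
P(L, x) = ½ (P(L, x) = 1/2 = 1*(½) = ½)
188 - P(-6, (-1 + h(-5, -5))²) = 188 - 1*½ = 188 - ½ = 375/2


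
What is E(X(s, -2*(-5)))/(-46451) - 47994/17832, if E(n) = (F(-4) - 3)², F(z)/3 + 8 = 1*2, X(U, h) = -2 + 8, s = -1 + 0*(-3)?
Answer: -372872201/138052372 ≈ -2.7009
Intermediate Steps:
s = -1 (s = -1 + 0 = -1)
X(U, h) = 6
F(z) = -18 (F(z) = -24 + 3*(1*2) = -24 + 3*2 = -24 + 6 = -18)
E(n) = 441 (E(n) = (-18 - 3)² = (-21)² = 441)
E(X(s, -2*(-5)))/(-46451) - 47994/17832 = 441/(-46451) - 47994/17832 = 441*(-1/46451) - 47994*1/17832 = -441/46451 - 7999/2972 = -372872201/138052372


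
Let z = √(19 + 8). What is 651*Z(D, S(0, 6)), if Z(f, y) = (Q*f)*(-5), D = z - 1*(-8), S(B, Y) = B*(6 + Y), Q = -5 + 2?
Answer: 78120 + 29295*√3 ≈ 1.2886e+5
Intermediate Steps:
z = 3*√3 (z = √27 = 3*√3 ≈ 5.1962)
Q = -3
D = 8 + 3*√3 (D = 3*√3 - 1*(-8) = 3*√3 + 8 = 8 + 3*√3 ≈ 13.196)
Z(f, y) = 15*f (Z(f, y) = -3*f*(-5) = 15*f)
651*Z(D, S(0, 6)) = 651*(15*(8 + 3*√3)) = 651*(120 + 45*√3) = 78120 + 29295*√3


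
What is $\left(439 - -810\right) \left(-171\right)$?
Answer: $-213579$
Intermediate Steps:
$\left(439 - -810\right) \left(-171\right) = \left(439 + 810\right) \left(-171\right) = 1249 \left(-171\right) = -213579$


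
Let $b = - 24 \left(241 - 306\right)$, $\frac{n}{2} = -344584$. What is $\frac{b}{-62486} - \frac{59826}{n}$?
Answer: $\frac{665796339}{10765837912} \approx 0.061843$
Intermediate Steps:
$n = -689168$ ($n = 2 \left(-344584\right) = -689168$)
$b = 1560$ ($b = \left(-24\right) \left(-65\right) = 1560$)
$\frac{b}{-62486} - \frac{59826}{n} = \frac{1560}{-62486} - \frac{59826}{-689168} = 1560 \left(- \frac{1}{62486}\right) - - \frac{29913}{344584} = - \frac{780}{31243} + \frac{29913}{344584} = \frac{665796339}{10765837912}$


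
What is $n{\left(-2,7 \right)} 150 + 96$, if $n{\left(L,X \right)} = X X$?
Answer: $7446$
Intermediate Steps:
$n{\left(L,X \right)} = X^{2}$
$n{\left(-2,7 \right)} 150 + 96 = 7^{2} \cdot 150 + 96 = 49 \cdot 150 + 96 = 7350 + 96 = 7446$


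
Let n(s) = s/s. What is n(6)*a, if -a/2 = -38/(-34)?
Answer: -38/17 ≈ -2.2353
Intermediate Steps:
n(s) = 1
a = -38/17 (a = -(-76)/(-34) = -(-76)*(-1)/34 = -2*19/17 = -38/17 ≈ -2.2353)
n(6)*a = 1*(-38/17) = -38/17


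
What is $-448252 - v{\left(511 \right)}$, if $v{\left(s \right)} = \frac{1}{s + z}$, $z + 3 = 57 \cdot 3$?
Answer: $- \frac{304363109}{679} \approx -4.4825 \cdot 10^{5}$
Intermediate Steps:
$z = 168$ ($z = -3 + 57 \cdot 3 = -3 + 171 = 168$)
$v{\left(s \right)} = \frac{1}{168 + s}$ ($v{\left(s \right)} = \frac{1}{s + 168} = \frac{1}{168 + s}$)
$-448252 - v{\left(511 \right)} = -448252 - \frac{1}{168 + 511} = -448252 - \frac{1}{679} = - \frac{304363109}{679}$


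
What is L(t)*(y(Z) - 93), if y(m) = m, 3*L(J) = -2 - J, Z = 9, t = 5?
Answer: 196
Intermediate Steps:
L(J) = -2/3 - J/3 (L(J) = (-2 - J)/3 = -2/3 - J/3)
L(t)*(y(Z) - 93) = (-2/3 - 1/3*5)*(9 - 93) = (-2/3 - 5/3)*(-84) = -7/3*(-84) = 196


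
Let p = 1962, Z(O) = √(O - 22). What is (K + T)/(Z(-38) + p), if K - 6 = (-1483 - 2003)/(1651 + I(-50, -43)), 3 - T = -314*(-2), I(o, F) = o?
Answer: -325203135/1027175984 + 994505*I*√15/3081527952 ≈ -0.3166 + 0.0012499*I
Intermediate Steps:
Z(O) = √(-22 + O)
T = -625 (T = 3 - (-314)*(-2) = 3 - 1*628 = 3 - 628 = -625)
K = 6120/1601 (K = 6 + (-1483 - 2003)/(1651 - 50) = 6 - 3486/1601 = 6120/1601 ≈ 3.8226)
(K + T)/(Z(-38) + p) = (6120/1601 - 625)/(√(-22 - 38) + 1962) = -994505/(1601*(√(-60) + 1962)) = -994505/(1601*(2*I*√15 + 1962)) = -994505/(1601*(1962 + 2*I*√15))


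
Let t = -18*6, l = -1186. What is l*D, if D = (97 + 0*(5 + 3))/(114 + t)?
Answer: -57521/3 ≈ -19174.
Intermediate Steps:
t = -108
D = 97/6 (D = (97 + 0*(5 + 3))/(114 - 108) = (97 + 0*8)/6 = (97 + 0)*(1/6) = 97*(1/6) = 97/6 ≈ 16.167)
l*D = -1186*97/6 = -57521/3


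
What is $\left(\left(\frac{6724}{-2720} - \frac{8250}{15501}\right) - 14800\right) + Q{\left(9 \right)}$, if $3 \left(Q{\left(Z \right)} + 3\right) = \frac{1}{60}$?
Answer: $- \frac{93639176797}{6324408} \approx -14806.0$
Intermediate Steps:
$Q{\left(Z \right)} = - \frac{539}{180}$ ($Q{\left(Z \right)} = -3 + \frac{1}{3 \cdot 60} = -3 + \frac{1}{3} \cdot \frac{1}{60} = -3 + \frac{1}{180} = - \frac{539}{180}$)
$\left(\left(\frac{6724}{-2720} - \frac{8250}{15501}\right) - 14800\right) + Q{\left(9 \right)} = \left(\left(\frac{6724}{-2720} - \frac{8250}{15501}\right) - 14800\right) - \frac{539}{180} = \left(\left(6724 \left(- \frac{1}{2720}\right) - \frac{2750}{5167}\right) - 14800\right) - \frac{539}{180} = \left(\left(- \frac{1681}{680} - \frac{2750}{5167}\right) - 14800\right) - \frac{539}{180} = \left(- \frac{10555727}{3513560} - 14800\right) - \frac{539}{180} = - \frac{52011243727}{3513560} - \frac{539}{180} = - \frac{93639176797}{6324408}$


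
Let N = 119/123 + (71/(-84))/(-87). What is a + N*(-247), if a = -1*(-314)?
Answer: 21762827/299628 ≈ 72.633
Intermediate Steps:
a = 314
N = 292795/299628 (N = 119*(1/123) + (71*(-1/84))*(-1/87) = 119/123 - 71/84*(-1/87) = 119/123 + 71/7308 = 292795/299628 ≈ 0.97719)
a + N*(-247) = 314 + (292795/299628)*(-247) = 314 - 72320365/299628 = 21762827/299628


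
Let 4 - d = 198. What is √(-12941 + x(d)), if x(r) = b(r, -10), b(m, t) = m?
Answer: I*√13135 ≈ 114.61*I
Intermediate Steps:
d = -194 (d = 4 - 1*198 = 4 - 198 = -194)
x(r) = r
√(-12941 + x(d)) = √(-12941 - 194) = √(-13135) = I*√13135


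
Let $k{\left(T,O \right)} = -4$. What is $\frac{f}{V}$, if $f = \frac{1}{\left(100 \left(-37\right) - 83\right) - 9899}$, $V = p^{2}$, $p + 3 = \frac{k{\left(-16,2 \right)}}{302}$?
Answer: $- \frac{22801}{2832516050} \approx -8.0497 \cdot 10^{-6}$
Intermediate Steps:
$p = - \frac{455}{151}$ ($p = -3 - \frac{4}{302} = -3 - \frac{2}{151} = - \frac{455}{151} \approx -3.0132$)
$V = \frac{207025}{22801}$ ($V = \left(- \frac{455}{151}\right)^{2} = \frac{207025}{22801} \approx 9.0797$)
$f = - \frac{1}{13682}$ ($f = \frac{1}{\left(-3700 - 83\right) - 9899} = \frac{1}{-3783 - 9899} = \frac{1}{-13682} = - \frac{1}{13682} \approx -7.3089 \cdot 10^{-5}$)
$\frac{f}{V} = - \frac{1}{13682 \cdot \frac{207025}{22801}} = \left(- \frac{1}{13682}\right) \frac{22801}{207025} = - \frac{22801}{2832516050}$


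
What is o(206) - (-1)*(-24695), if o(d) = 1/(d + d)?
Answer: -10174339/412 ≈ -24695.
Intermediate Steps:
o(d) = 1/(2*d)
o(206) - (-1)*(-24695) = (1/2)/206 - (-1)*(-24695) = (1/2)*(1/206) - 1*24695 = 1/412 - 24695 = -10174339/412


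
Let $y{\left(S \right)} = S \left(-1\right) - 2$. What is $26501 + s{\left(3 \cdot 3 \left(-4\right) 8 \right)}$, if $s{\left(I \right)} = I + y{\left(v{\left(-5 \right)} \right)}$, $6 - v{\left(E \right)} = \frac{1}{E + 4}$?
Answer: $26204$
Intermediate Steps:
$v{\left(E \right)} = 6 - \frac{1}{4 + E}$ ($v{\left(E \right)} = 6 - \frac{1}{E + 4} = 6 - \frac{1}{4 + E}$)
$y{\left(S \right)} = -2 - S$ ($y{\left(S \right)} = - S - 2 = -2 - S$)
$s{\left(I \right)} = -9 + I$ ($s{\left(I \right)} = I - \left(2 + \frac{23 + 6 \left(-5\right)}{4 - 5}\right) = I - \left(2 + \frac{23 - 30}{-1}\right) = I - \left(2 - -7\right) = I - 9 = -9 + I$)
$26501 + s{\left(3 \cdot 3 \left(-4\right) 8 \right)} = 26501 + \left(-9 + 3 \cdot 3 \left(-4\right) 8\right) = 26501 + \left(-9 + 9 \left(-4\right) 8\right) = 26501 - 297 = 26204$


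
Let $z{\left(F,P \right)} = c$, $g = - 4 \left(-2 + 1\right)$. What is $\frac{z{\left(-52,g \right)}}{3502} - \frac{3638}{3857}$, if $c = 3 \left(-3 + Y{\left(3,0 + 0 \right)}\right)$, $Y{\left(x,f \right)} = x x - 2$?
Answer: $- \frac{6346996}{6753607} \approx -0.93979$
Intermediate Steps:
$Y{\left(x,f \right)} = -2 + x^{2}$ ($Y{\left(x,f \right)} = x^{2} - 2 = -2 + x^{2}$)
$c = 12$ ($c = 3 \left(-3 - \left(2 - 3^{2}\right)\right) = 3 \left(-3 + \left(-2 + 9\right)\right) = 3 \left(-3 + 7\right) = 3 \cdot 4 = 12$)
$g = 4$ ($g = \left(-4\right) \left(-1\right) = 4$)
$z{\left(F,P \right)} = 12$
$\frac{z{\left(-52,g \right)}}{3502} - \frac{3638}{3857} = \frac{12}{3502} - \frac{3638}{3857} = 12 \cdot \frac{1}{3502} - \frac{3638}{3857} = \frac{6}{1751} - \frac{3638}{3857} = - \frac{6346996}{6753607}$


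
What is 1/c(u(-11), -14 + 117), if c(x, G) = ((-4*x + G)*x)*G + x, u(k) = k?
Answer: -1/166562 ≈ -6.0038e-6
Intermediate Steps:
c(x, G) = x + G*x*(G - 4*x) (c(x, G) = ((G - 4*x)*x)*G + x = (x*(G - 4*x))*G + x = G*x*(G - 4*x) + x = x + G*x*(G - 4*x))
1/c(u(-11), -14 + 117) = 1/(-11*(1 + (-14 + 117)**2 - 4*(-14 + 117)*(-11))) = 1/(-11*(1 + 103**2 - 4*103*(-11))) = 1/(-11*(1 + 10609 + 4532)) = 1/(-11*15142) = 1/(-166562) = -1/166562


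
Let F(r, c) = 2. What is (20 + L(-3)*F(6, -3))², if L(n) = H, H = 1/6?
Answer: 3721/9 ≈ 413.44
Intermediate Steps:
H = ⅙ (H = 1*(⅙) = ⅙ ≈ 0.16667)
L(n) = ⅙
(20 + L(-3)*F(6, -3))² = (20 + (⅙)*2)² = (20 + ⅓)² = (61/3)² = 3721/9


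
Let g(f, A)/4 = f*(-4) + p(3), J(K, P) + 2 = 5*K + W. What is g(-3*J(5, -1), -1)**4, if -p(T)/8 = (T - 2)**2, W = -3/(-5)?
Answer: 917727405408256/625 ≈ 1.4684e+12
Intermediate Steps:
W = 3/5 (W = -3*(-1/5) = 3/5 ≈ 0.60000)
J(K, P) = -7/5 + 5*K (J(K, P) = -2 + (5*K + 3/5) = -2 + (3/5 + 5*K) = -7/5 + 5*K)
p(T) = -8*(-2 + T)**2 (p(T) = -8*(T - 2)**2 = -8*(-2 + T)**2)
g(f, A) = -32 - 16*f (g(f, A) = 4*(f*(-4) - 8*(-2 + 3)**2) = 4*(-4*f - 8*1**2) = 4*(-4*f - 8*1) = 4*(-4*f - 8) = 4*(-8 - 4*f) = -32 - 16*f)
g(-3*J(5, -1), -1)**4 = (-32 - (-48)*(-7/5 + 5*5))**4 = (-32 - (-48)*(-7/5 + 25))**4 = (-32 - (-48)*118/5)**4 = (-32 - 16*(-354/5))**4 = (-32 + 5664/5)**4 = (5504/5)**4 = 917727405408256/625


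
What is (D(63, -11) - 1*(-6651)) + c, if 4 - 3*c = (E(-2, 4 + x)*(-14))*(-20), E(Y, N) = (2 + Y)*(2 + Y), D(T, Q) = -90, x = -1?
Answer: 19687/3 ≈ 6562.3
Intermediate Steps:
E(Y, N) = (2 + Y)²
c = 4/3 (c = 4/3 - (2 - 2)²*(-14)*(-20)/3 = 4/3 - 0²*(-14)*(-20)/3 = 4/3 - 0*(-14)*(-20)/3 = 4/3 - 0*(-20) = 4/3 - ⅓*0 = 4/3 + 0 = 4/3 ≈ 1.3333)
(D(63, -11) - 1*(-6651)) + c = (-90 - 1*(-6651)) + 4/3 = (-90 + 6651) + 4/3 = 6561 + 4/3 = 19687/3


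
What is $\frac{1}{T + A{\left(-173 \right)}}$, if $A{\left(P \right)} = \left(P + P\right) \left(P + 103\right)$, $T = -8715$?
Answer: $\frac{1}{15505} \approx 6.4495 \cdot 10^{-5}$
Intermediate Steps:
$A{\left(P \right)} = 2 P \left(103 + P\right)$
$\frac{1}{T + A{\left(-173 \right)}} = \frac{1}{-8715 + 2 \left(-173\right) \left(103 - 173\right)} = \frac{1}{-8715 + 2 \left(-173\right) \left(-70\right)} = \frac{1}{-8715 + 24220} = \frac{1}{15505}$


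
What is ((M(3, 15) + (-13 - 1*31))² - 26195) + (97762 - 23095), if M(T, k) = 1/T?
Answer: 453409/9 ≈ 50379.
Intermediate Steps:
((M(3, 15) + (-13 - 1*31))² - 26195) + (97762 - 23095) = ((1/3 + (-13 - 1*31))² - 26195) + (97762 - 23095) = ((⅓ + (-13 - 31))² - 26195) + 74667 = ((⅓ - 44)² - 26195) + 74667 = ((-131/3)² - 26195) + 74667 = (17161/9 - 26195) + 74667 = -218594/9 + 74667 = 453409/9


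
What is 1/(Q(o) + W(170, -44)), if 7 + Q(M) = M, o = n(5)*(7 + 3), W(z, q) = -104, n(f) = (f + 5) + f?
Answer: 1/39 ≈ 0.025641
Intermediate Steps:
n(f) = 5 + 2*f (n(f) = (5 + f) + f = 5 + 2*f)
o = 150 (o = (5 + 2*5)*(7 + 3) = (5 + 10)*10 = 15*10 = 150)
Q(M) = -7 + M
1/(Q(o) + W(170, -44)) = 1/((-7 + 150) - 104) = 1/(143 - 104) = 1/39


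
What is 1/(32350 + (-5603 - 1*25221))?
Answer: 1/1526 ≈ 0.00065531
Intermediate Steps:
1/(32350 + (-5603 - 1*25221)) = 1/(32350 + (-5603 - 25221)) = 1/(32350 - 30824) = 1/1526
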